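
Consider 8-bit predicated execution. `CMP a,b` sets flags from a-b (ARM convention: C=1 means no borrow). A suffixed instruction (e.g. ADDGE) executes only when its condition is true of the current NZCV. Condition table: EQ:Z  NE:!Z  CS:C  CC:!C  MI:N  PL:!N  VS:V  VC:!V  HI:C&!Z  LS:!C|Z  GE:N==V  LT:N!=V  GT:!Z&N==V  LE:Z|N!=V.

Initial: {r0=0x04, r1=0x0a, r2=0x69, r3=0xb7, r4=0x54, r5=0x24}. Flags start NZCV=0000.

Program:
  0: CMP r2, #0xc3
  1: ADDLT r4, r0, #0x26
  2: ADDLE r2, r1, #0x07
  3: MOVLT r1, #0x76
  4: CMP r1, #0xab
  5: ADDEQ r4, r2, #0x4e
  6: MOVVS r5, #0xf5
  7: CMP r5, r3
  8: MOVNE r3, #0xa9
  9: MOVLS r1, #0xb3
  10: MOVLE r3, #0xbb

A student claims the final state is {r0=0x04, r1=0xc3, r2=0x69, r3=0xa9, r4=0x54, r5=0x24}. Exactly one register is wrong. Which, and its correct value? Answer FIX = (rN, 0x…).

FIX = (r1, 0xb3)

[0] flags=1001 → (cmp)
[1] flags=1001 LT?F → skip
[2] flags=1001 LE?F → skip
[3] flags=1001 LT?F → skip
[4] flags=0000 → (cmp)
[5] flags=0000 EQ?F → skip
[6] flags=0000 VS?F → skip
[7] flags=0000 → (cmp)
[8] flags=0000 NE?T → r3=0xa9
[9] flags=0000 LS?T → r1=0xb3
[10] flags=0000 LE?F → skip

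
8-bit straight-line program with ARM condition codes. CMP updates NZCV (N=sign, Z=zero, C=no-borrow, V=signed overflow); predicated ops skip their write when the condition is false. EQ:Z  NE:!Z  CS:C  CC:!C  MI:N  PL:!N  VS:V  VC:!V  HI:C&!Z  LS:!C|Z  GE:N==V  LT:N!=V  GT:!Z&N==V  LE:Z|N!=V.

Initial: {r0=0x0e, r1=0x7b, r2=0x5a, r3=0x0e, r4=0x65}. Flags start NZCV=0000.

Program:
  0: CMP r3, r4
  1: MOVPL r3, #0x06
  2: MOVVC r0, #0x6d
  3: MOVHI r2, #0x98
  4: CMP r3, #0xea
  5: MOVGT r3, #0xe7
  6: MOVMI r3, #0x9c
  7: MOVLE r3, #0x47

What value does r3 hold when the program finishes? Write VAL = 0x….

0: ✓ CMP  NZCV=1000
1: · MOVPL
2: ✓ MOVVC  r0←0x6d
3: · MOVHI
4: ✓ CMP  NZCV=0000
5: ✓ MOVGT  r3←0xe7
6: · MOVMI
7: · MOVLE

VAL = 0xe7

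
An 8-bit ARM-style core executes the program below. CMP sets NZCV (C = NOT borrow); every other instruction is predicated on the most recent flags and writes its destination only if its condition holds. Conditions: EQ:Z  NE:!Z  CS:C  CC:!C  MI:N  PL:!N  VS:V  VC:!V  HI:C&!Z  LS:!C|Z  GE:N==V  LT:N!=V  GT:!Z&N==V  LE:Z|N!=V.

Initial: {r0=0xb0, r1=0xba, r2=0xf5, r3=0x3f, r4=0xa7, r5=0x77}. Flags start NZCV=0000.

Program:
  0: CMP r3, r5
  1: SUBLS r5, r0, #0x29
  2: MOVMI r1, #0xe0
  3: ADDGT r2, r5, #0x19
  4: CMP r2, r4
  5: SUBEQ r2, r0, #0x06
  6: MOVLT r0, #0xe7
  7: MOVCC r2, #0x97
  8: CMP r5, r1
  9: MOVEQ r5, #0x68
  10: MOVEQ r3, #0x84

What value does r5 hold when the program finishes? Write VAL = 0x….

0: ✓ CMP  NZCV=1000
1: ✓ SUBLS  r5←0x87
2: ✓ MOVMI  r1←0xe0
3: · ADDGT
4: ✓ CMP  NZCV=0010
5: · SUBEQ
6: · MOVLT
7: · MOVCC
8: ✓ CMP  NZCV=1000
9: · MOVEQ
10: · MOVEQ

VAL = 0x87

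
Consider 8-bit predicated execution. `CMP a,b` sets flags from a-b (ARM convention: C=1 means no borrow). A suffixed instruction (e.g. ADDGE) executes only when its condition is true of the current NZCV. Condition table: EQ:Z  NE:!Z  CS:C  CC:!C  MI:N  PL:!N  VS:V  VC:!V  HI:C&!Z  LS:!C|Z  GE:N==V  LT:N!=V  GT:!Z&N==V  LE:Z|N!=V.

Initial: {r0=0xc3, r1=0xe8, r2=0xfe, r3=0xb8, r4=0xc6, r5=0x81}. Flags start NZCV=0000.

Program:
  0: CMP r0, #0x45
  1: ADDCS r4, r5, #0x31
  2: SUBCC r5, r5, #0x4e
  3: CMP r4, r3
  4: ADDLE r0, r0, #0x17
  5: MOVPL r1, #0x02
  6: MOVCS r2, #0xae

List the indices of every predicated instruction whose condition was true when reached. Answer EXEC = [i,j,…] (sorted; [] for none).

[0] flags=0011 → (cmp)
[1] flags=0011 CS?T → r4=0xb2
[2] flags=0011 CC?F → skip
[3] flags=1000 → (cmp)
[4] flags=1000 LE?T → r0=0xda
[5] flags=1000 PL?F → skip
[6] flags=1000 CS?F → skip

EXEC = [1,4]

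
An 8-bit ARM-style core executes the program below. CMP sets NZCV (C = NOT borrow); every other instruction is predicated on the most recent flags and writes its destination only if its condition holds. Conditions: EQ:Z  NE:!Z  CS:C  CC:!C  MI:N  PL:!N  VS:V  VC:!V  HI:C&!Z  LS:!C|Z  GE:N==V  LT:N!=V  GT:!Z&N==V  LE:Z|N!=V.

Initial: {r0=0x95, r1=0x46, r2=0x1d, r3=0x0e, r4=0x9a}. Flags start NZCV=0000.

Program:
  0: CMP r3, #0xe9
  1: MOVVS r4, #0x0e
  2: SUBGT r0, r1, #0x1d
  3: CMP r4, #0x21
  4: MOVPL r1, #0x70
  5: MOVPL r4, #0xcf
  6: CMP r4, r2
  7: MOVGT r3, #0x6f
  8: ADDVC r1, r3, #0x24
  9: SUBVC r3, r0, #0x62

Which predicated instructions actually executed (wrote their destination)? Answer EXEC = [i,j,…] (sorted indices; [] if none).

[0] flags=0000 → (cmp)
[1] flags=0000 VS?F → skip
[2] flags=0000 GT?T → r0=0x29
[3] flags=0011 → (cmp)
[4] flags=0011 PL?T → r1=0x70
[5] flags=0011 PL?T → r4=0xcf
[6] flags=1010 → (cmp)
[7] flags=1010 GT?F → skip
[8] flags=1010 VC?T → r1=0x32
[9] flags=1010 VC?T → r3=0xc7

EXEC = [2,4,5,8,9]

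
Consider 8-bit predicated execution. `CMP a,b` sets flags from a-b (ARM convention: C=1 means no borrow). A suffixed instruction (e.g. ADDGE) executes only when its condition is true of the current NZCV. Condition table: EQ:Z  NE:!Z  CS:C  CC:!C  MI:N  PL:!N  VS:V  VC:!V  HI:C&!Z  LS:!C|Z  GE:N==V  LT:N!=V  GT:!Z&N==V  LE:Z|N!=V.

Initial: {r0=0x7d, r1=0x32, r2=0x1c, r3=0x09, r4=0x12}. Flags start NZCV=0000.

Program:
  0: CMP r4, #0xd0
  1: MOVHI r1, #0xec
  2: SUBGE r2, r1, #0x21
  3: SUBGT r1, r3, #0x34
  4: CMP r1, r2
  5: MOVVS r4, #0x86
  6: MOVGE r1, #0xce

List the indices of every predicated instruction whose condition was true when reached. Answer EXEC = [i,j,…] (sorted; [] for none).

EXEC = [2,3]

[0] flags=0000 → (cmp)
[1] flags=0000 HI?F → skip
[2] flags=0000 GE?T → r2=0x11
[3] flags=0000 GT?T → r1=0xd5
[4] flags=1010 → (cmp)
[5] flags=1010 VS?F → skip
[6] flags=1010 GE?F → skip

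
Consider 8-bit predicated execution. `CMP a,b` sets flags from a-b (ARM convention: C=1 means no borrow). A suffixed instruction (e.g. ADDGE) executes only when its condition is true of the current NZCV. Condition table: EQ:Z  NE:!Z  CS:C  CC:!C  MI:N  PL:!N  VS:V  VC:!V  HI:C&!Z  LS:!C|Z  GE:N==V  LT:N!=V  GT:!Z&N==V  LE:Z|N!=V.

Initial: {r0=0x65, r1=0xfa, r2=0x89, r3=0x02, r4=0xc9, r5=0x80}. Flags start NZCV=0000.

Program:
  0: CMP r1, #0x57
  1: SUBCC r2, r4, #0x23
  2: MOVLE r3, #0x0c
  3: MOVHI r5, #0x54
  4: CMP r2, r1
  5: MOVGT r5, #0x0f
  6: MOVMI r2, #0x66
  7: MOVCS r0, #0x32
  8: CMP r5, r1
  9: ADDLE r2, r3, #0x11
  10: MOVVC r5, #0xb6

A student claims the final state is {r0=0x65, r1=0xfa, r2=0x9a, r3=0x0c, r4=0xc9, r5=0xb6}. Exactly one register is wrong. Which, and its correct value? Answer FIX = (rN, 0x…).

0: ✓ CMP  NZCV=1010
1: · SUBCC
2: ✓ MOVLE  r3←0x0c
3: ✓ MOVHI  r5←0x54
4: ✓ CMP  NZCV=1000
5: · MOVGT
6: ✓ MOVMI  r2←0x66
7: · MOVCS
8: ✓ CMP  NZCV=0000
9: · ADDLE
10: ✓ MOVVC  r5←0xb6

FIX = (r2, 0x66)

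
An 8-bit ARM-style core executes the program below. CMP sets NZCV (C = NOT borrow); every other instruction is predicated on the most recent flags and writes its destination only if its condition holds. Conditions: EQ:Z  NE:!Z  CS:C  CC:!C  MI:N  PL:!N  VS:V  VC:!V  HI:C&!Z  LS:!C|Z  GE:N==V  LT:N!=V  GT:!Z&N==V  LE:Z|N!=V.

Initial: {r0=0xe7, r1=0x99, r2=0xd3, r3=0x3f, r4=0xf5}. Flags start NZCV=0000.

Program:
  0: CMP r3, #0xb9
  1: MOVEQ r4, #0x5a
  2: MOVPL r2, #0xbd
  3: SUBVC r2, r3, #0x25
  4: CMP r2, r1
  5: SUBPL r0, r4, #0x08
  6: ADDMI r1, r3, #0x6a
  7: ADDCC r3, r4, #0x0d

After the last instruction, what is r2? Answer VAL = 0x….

[0] flags=1001 → (cmp)
[1] flags=1001 EQ?F → skip
[2] flags=1001 PL?F → skip
[3] flags=1001 VC?F → skip
[4] flags=0010 → (cmp)
[5] flags=0010 PL?T → r0=0xed
[6] flags=0010 MI?F → skip
[7] flags=0010 CC?F → skip

VAL = 0xd3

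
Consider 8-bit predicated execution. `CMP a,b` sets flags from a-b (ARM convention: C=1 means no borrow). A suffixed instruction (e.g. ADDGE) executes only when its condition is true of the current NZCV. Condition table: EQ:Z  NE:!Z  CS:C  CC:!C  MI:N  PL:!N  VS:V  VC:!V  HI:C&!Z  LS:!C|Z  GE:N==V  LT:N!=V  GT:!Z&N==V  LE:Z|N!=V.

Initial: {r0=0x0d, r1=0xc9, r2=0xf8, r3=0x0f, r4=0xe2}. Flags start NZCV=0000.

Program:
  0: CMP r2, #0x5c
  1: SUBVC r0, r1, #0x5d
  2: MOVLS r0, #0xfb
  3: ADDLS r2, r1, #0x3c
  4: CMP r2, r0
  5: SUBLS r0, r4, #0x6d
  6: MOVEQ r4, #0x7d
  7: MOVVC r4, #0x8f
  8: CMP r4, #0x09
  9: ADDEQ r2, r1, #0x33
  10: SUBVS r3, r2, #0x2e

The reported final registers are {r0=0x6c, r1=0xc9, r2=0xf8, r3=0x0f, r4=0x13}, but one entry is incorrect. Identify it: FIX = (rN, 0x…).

FIX = (r4, 0x8f)

0: ✓ CMP  NZCV=1010
1: ✓ SUBVC  r0←0x6c
2: · MOVLS
3: · ADDLS
4: ✓ CMP  NZCV=1010
5: · SUBLS
6: · MOVEQ
7: ✓ MOVVC  r4←0x8f
8: ✓ CMP  NZCV=1010
9: · ADDEQ
10: · SUBVS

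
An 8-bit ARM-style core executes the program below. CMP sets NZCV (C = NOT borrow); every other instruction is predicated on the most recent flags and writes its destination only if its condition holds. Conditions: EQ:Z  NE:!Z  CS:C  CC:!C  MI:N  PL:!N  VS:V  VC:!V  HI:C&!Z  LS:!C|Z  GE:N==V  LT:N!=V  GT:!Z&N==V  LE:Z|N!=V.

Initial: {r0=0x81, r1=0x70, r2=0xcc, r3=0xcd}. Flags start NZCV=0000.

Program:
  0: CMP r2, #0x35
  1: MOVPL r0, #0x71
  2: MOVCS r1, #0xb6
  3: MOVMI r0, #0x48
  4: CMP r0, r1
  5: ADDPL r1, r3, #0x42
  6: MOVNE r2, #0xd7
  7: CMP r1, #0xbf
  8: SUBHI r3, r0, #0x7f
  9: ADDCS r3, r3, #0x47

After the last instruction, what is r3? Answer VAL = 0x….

[0] flags=1010 → (cmp)
[1] flags=1010 PL?F → skip
[2] flags=1010 CS?T → r1=0xb6
[3] flags=1010 MI?T → r0=0x48
[4] flags=1001 → (cmp)
[5] flags=1001 PL?F → skip
[6] flags=1001 NE?T → r2=0xd7
[7] flags=1000 → (cmp)
[8] flags=1000 HI?F → skip
[9] flags=1000 CS?F → skip

VAL = 0xcd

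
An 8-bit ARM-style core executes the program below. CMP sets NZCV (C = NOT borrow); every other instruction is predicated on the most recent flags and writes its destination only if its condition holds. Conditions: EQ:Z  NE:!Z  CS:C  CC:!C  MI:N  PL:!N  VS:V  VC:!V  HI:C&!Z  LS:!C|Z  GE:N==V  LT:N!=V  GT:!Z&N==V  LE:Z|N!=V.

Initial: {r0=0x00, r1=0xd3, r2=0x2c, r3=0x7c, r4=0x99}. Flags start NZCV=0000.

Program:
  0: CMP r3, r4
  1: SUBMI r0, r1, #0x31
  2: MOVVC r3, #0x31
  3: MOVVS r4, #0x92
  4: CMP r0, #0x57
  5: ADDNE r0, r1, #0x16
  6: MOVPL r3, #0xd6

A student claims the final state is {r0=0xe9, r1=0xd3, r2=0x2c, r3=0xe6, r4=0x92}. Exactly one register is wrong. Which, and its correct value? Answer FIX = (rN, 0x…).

[0] flags=1001 → (cmp)
[1] flags=1001 MI?T → r0=0xa2
[2] flags=1001 VC?F → skip
[3] flags=1001 VS?T → r4=0x92
[4] flags=0011 → (cmp)
[5] flags=0011 NE?T → r0=0xe9
[6] flags=0011 PL?T → r3=0xd6

FIX = (r3, 0xd6)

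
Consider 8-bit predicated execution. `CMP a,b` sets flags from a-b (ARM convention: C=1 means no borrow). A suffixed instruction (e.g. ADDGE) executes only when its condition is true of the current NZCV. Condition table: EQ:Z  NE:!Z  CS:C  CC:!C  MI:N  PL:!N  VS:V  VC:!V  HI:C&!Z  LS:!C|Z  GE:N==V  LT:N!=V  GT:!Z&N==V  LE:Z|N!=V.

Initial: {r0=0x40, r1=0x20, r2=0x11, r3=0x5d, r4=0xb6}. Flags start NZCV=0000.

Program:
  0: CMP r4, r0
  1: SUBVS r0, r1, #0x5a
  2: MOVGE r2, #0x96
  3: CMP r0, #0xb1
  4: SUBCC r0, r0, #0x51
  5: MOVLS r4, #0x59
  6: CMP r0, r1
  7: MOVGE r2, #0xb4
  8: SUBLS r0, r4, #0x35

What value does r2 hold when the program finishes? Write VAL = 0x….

0: ✓ CMP  NZCV=0011
1: ✓ SUBVS  r0←0xc6
2: · MOVGE
3: ✓ CMP  NZCV=0010
4: · SUBCC
5: · MOVLS
6: ✓ CMP  NZCV=1010
7: · MOVGE
8: · SUBLS

VAL = 0x11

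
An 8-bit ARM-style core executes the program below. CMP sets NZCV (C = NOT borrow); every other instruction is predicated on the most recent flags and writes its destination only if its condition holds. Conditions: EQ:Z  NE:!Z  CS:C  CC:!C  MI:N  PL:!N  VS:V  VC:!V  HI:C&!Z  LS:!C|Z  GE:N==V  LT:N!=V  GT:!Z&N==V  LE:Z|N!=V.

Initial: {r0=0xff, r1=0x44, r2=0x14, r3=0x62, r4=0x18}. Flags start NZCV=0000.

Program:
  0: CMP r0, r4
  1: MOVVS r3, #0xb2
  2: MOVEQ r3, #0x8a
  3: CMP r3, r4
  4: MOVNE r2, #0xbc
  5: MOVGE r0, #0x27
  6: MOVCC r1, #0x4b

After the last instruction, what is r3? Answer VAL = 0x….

VAL = 0x62

0: ✓ CMP  NZCV=1010
1: · MOVVS
2: · MOVEQ
3: ✓ CMP  NZCV=0010
4: ✓ MOVNE  r2←0xbc
5: ✓ MOVGE  r0←0x27
6: · MOVCC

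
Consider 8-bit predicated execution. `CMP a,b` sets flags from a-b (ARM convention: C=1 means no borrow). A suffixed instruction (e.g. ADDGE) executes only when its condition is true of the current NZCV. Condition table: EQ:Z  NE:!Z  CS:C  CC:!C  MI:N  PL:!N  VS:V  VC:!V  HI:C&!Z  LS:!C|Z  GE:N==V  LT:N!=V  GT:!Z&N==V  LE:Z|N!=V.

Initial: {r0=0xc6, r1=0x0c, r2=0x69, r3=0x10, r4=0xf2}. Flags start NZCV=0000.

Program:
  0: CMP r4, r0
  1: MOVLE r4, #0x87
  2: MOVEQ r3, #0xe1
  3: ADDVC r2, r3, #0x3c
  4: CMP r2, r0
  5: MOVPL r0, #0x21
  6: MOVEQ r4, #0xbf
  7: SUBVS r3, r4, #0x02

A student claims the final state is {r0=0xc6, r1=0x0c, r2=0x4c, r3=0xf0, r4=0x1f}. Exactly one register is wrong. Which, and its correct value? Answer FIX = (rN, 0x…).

FIX = (r4, 0xf2)

0: ✓ CMP  NZCV=0010
1: · MOVLE
2: · MOVEQ
3: ✓ ADDVC  r2←0x4c
4: ✓ CMP  NZCV=1001
5: · MOVPL
6: · MOVEQ
7: ✓ SUBVS  r3←0xf0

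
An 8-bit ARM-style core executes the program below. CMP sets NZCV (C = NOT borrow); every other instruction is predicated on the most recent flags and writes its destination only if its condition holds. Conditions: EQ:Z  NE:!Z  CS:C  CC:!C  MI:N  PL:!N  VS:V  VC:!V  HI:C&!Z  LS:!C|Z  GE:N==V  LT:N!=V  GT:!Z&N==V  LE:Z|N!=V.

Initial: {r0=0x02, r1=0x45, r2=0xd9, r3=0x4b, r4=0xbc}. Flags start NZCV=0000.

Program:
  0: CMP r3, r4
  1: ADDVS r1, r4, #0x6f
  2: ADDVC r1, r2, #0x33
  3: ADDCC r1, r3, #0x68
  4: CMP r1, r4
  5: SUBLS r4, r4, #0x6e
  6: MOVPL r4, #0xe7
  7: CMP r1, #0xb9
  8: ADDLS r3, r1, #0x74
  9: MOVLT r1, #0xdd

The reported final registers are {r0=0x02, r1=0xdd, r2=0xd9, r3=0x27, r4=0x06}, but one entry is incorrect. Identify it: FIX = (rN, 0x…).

0: ✓ CMP  NZCV=1001
1: ✓ ADDVS  r1←0x2b
2: · ADDVC
3: ✓ ADDCC  r1←0xb3
4: ✓ CMP  NZCV=1000
5: ✓ SUBLS  r4←0x4e
6: · MOVPL
7: ✓ CMP  NZCV=1000
8: ✓ ADDLS  r3←0x27
9: ✓ MOVLT  r1←0xdd

FIX = (r4, 0x4e)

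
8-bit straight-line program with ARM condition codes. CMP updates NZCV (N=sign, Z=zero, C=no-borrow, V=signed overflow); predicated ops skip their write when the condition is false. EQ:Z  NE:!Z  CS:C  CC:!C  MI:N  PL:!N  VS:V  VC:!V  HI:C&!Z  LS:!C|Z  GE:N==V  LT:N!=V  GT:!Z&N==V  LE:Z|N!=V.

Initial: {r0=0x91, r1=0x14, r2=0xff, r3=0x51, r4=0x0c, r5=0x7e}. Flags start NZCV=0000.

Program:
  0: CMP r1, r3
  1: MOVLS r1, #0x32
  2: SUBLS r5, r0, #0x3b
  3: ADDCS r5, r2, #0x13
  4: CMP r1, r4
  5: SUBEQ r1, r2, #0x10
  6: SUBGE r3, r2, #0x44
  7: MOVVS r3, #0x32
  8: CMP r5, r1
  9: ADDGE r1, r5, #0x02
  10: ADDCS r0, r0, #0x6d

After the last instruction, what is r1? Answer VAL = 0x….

VAL = 0x58

0: ✓ CMP  NZCV=1000
1: ✓ MOVLS  r1←0x32
2: ✓ SUBLS  r5←0x56
3: · ADDCS
4: ✓ CMP  NZCV=0010
5: · SUBEQ
6: ✓ SUBGE  r3←0xbb
7: · MOVVS
8: ✓ CMP  NZCV=0010
9: ✓ ADDGE  r1←0x58
10: ✓ ADDCS  r0←0xfe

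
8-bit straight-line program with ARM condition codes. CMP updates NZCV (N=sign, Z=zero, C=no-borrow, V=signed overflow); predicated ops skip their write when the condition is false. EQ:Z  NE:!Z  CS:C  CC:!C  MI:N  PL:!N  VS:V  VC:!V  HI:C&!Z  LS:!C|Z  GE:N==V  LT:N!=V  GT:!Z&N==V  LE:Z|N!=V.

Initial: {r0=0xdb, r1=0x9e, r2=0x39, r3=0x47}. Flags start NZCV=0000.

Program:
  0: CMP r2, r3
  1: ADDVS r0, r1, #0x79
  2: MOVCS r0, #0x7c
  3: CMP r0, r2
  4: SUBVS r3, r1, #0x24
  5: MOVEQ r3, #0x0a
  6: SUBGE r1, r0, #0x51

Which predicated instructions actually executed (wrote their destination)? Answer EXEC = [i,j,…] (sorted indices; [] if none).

EXEC = []

[0] flags=1000 → (cmp)
[1] flags=1000 VS?F → skip
[2] flags=1000 CS?F → skip
[3] flags=1010 → (cmp)
[4] flags=1010 VS?F → skip
[5] flags=1010 EQ?F → skip
[6] flags=1010 GE?F → skip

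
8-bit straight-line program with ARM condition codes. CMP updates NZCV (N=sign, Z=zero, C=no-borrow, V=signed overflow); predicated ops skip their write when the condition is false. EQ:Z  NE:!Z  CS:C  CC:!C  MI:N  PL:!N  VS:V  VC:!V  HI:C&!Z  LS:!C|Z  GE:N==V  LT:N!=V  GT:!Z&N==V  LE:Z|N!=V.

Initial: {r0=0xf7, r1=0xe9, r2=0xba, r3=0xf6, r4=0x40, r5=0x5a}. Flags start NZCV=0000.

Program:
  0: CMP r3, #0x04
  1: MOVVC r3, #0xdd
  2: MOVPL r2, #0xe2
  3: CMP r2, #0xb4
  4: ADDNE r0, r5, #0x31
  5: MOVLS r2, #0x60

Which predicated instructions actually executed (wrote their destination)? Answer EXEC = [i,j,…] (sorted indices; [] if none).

EXEC = [1,4]

[0] flags=1010 → (cmp)
[1] flags=1010 VC?T → r3=0xdd
[2] flags=1010 PL?F → skip
[3] flags=0010 → (cmp)
[4] flags=0010 NE?T → r0=0x8b
[5] flags=0010 LS?F → skip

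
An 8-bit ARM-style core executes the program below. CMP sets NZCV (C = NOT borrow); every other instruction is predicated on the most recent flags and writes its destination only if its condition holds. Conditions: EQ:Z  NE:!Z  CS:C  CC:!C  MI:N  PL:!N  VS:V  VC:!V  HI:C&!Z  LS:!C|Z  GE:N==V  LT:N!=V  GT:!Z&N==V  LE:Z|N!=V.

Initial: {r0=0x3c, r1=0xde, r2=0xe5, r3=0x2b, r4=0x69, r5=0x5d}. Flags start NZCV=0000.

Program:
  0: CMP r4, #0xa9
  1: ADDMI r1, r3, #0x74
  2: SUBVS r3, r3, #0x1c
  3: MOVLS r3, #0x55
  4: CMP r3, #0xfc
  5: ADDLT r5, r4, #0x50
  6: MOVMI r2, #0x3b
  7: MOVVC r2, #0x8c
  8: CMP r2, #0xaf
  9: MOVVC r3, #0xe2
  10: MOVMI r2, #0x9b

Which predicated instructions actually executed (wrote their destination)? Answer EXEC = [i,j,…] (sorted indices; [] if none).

[0] flags=1001 → (cmp)
[1] flags=1001 MI?T → r1=0x9f
[2] flags=1001 VS?T → r3=0x0f
[3] flags=1001 LS?T → r3=0x55
[4] flags=0000 → (cmp)
[5] flags=0000 LT?F → skip
[6] flags=0000 MI?F → skip
[7] flags=0000 VC?T → r2=0x8c
[8] flags=1000 → (cmp)
[9] flags=1000 VC?T → r3=0xe2
[10] flags=1000 MI?T → r2=0x9b

EXEC = [1,2,3,7,9,10]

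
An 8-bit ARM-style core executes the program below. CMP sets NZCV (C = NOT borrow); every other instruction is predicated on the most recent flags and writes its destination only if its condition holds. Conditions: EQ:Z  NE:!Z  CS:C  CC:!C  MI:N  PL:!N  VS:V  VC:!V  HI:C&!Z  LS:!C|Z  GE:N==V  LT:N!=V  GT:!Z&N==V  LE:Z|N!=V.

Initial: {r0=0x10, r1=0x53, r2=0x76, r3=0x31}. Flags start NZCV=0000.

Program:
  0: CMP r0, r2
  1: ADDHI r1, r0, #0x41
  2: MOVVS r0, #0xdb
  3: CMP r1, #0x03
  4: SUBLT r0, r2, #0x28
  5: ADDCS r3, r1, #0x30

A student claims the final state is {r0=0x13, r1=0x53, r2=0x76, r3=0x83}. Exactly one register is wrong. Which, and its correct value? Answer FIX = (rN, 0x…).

[0] flags=1000 → (cmp)
[1] flags=1000 HI?F → skip
[2] flags=1000 VS?F → skip
[3] flags=0010 → (cmp)
[4] flags=0010 LT?F → skip
[5] flags=0010 CS?T → r3=0x83

FIX = (r0, 0x10)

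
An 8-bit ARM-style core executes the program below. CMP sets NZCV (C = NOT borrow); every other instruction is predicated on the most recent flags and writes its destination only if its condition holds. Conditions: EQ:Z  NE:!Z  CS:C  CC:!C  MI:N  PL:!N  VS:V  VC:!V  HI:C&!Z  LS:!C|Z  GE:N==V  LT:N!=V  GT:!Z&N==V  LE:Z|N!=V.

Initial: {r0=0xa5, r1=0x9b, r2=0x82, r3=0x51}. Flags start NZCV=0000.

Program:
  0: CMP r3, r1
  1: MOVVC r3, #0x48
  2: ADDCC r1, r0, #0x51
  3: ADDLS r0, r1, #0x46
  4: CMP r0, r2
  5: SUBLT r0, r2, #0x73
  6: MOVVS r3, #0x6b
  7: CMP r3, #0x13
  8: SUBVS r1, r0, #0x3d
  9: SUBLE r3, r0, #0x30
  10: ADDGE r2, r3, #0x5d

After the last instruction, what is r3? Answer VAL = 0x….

0: ✓ CMP  NZCV=1001
1: · MOVVC
2: ✓ ADDCC  r1←0xf6
3: ✓ ADDLS  r0←0x3c
4: ✓ CMP  NZCV=1001
5: · SUBLT
6: ✓ MOVVS  r3←0x6b
7: ✓ CMP  NZCV=0010
8: · SUBVS
9: · SUBLE
10: ✓ ADDGE  r2←0xc8

VAL = 0x6b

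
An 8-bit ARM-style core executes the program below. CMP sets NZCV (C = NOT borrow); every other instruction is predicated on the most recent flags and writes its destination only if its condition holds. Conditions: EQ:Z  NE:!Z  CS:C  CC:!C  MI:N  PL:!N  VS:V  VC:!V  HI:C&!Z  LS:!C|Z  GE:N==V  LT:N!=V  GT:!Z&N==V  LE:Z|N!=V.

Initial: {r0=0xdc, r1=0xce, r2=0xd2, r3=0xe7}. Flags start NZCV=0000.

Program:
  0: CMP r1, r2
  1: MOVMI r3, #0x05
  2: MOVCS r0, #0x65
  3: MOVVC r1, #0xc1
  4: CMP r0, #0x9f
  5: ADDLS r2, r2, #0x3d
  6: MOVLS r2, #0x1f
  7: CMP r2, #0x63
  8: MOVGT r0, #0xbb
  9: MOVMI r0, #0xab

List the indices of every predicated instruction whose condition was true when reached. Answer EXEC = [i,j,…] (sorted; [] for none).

EXEC = [1,3]

0: ✓ CMP  NZCV=1000
1: ✓ MOVMI  r3←0x05
2: · MOVCS
3: ✓ MOVVC  r1←0xc1
4: ✓ CMP  NZCV=0010
5: · ADDLS
6: · MOVLS
7: ✓ CMP  NZCV=0011
8: · MOVGT
9: · MOVMI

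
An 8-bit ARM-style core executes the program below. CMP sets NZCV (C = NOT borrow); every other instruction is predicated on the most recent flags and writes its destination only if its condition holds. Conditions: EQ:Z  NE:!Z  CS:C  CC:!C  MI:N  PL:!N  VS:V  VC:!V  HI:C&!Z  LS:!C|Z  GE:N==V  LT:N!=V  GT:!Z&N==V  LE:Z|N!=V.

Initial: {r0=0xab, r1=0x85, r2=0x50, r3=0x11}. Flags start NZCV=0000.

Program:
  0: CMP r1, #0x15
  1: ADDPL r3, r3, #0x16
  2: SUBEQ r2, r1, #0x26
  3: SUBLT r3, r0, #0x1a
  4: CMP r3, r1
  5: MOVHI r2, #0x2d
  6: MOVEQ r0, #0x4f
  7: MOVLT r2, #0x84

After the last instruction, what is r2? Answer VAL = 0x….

[0] flags=0011 → (cmp)
[1] flags=0011 PL?T → r3=0x27
[2] flags=0011 EQ?F → skip
[3] flags=0011 LT?T → r3=0x91
[4] flags=0010 → (cmp)
[5] flags=0010 HI?T → r2=0x2d
[6] flags=0010 EQ?F → skip
[7] flags=0010 LT?F → skip

VAL = 0x2d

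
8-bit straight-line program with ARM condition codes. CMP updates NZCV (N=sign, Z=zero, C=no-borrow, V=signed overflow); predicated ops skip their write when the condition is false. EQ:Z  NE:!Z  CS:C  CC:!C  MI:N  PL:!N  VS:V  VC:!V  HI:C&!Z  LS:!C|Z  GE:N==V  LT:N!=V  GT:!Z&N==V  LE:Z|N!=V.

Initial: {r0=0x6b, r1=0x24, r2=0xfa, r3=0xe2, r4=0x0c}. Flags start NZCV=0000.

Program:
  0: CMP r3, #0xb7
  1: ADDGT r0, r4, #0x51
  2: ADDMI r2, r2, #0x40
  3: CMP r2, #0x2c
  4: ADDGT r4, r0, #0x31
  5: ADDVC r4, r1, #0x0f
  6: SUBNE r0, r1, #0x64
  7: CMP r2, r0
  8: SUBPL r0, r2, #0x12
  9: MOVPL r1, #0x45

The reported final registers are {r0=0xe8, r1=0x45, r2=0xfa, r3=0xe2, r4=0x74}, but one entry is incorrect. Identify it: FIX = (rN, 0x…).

FIX = (r4, 0x33)

[0] flags=0010 → (cmp)
[1] flags=0010 GT?T → r0=0x5d
[2] flags=0010 MI?F → skip
[3] flags=1010 → (cmp)
[4] flags=1010 GT?F → skip
[5] flags=1010 VC?T → r4=0x33
[6] flags=1010 NE?T → r0=0xc0
[7] flags=0010 → (cmp)
[8] flags=0010 PL?T → r0=0xe8
[9] flags=0010 PL?T → r1=0x45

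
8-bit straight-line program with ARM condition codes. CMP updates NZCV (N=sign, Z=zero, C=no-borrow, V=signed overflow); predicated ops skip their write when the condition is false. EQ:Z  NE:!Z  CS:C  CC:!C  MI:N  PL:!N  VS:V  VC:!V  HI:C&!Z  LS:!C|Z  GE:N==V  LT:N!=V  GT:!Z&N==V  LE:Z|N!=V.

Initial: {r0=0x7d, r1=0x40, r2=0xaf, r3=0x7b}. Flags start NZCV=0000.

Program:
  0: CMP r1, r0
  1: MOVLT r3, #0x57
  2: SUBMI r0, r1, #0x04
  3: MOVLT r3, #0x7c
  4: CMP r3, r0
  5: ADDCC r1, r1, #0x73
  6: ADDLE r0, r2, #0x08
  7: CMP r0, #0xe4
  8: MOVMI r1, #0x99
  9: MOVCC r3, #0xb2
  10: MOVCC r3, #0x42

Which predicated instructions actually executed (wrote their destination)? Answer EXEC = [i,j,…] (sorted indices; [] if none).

0: ✓ CMP  NZCV=1000
1: ✓ MOVLT  r3←0x57
2: ✓ SUBMI  r0←0x3c
3: ✓ MOVLT  r3←0x7c
4: ✓ CMP  NZCV=0010
5: · ADDCC
6: · ADDLE
7: ✓ CMP  NZCV=0000
8: · MOVMI
9: ✓ MOVCC  r3←0xb2
10: ✓ MOVCC  r3←0x42

EXEC = [1,2,3,9,10]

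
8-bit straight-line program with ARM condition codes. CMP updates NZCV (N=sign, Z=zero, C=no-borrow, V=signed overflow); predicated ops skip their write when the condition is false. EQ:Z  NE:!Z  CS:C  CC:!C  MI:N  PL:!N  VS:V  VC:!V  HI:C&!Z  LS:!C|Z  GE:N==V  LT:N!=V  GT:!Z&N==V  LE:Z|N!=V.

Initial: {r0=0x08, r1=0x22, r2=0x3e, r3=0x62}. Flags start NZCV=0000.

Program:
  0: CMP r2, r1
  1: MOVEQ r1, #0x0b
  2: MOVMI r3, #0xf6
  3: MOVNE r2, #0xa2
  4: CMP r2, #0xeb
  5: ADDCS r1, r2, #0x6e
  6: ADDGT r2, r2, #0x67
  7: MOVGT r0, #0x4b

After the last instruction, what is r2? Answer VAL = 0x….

[0] flags=0010 → (cmp)
[1] flags=0010 EQ?F → skip
[2] flags=0010 MI?F → skip
[3] flags=0010 NE?T → r2=0xa2
[4] flags=1000 → (cmp)
[5] flags=1000 CS?F → skip
[6] flags=1000 GT?F → skip
[7] flags=1000 GT?F → skip

VAL = 0xa2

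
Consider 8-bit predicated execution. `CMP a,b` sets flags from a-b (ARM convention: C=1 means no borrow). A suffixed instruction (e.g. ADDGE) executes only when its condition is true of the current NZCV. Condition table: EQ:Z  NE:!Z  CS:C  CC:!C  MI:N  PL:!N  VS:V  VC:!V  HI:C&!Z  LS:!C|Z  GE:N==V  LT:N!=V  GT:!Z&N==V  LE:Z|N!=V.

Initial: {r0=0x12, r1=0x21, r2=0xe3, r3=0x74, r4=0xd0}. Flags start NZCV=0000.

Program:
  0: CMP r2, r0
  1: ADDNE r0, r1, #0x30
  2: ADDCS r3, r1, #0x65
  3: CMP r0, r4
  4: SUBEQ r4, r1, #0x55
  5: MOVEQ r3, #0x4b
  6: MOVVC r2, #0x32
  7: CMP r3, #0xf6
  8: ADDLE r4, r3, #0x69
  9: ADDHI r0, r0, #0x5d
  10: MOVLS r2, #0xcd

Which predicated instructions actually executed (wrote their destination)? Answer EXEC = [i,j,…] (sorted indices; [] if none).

EXEC = [1,2,8,10]

[0] flags=1010 → (cmp)
[1] flags=1010 NE?T → r0=0x51
[2] flags=1010 CS?T → r3=0x86
[3] flags=1001 → (cmp)
[4] flags=1001 EQ?F → skip
[5] flags=1001 EQ?F → skip
[6] flags=1001 VC?F → skip
[7] flags=1000 → (cmp)
[8] flags=1000 LE?T → r4=0xef
[9] flags=1000 HI?F → skip
[10] flags=1000 LS?T → r2=0xcd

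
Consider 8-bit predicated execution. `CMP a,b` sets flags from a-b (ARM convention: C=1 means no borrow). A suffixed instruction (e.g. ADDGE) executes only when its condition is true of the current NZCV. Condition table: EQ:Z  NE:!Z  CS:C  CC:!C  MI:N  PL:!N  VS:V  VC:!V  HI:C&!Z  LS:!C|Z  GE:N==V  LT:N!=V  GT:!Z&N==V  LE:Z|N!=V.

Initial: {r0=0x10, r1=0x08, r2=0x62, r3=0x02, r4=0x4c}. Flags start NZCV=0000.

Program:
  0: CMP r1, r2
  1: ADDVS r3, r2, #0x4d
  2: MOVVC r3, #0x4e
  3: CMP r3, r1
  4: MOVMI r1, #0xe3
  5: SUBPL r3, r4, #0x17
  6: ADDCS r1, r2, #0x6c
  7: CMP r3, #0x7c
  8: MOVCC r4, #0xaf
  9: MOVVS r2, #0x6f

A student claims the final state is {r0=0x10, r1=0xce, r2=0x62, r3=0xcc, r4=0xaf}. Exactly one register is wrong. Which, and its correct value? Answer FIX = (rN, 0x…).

FIX = (r3, 0x35)

0: ✓ CMP  NZCV=1000
1: · ADDVS
2: ✓ MOVVC  r3←0x4e
3: ✓ CMP  NZCV=0010
4: · MOVMI
5: ✓ SUBPL  r3←0x35
6: ✓ ADDCS  r1←0xce
7: ✓ CMP  NZCV=1000
8: ✓ MOVCC  r4←0xaf
9: · MOVVS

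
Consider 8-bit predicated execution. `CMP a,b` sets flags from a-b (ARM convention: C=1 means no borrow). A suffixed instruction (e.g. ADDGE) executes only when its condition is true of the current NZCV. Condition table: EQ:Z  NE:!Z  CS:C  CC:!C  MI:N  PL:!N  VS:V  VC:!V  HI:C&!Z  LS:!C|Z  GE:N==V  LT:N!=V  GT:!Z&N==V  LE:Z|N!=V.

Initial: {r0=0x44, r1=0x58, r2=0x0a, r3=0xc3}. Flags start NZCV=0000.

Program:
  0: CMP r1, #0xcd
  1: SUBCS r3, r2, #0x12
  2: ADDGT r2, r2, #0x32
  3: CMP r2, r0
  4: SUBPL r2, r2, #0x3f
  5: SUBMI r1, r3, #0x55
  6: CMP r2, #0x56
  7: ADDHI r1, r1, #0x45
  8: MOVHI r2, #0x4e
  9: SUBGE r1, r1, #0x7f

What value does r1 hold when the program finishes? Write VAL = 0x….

0: ✓ CMP  NZCV=1001
1: · SUBCS
2: ✓ ADDGT  r2←0x3c
3: ✓ CMP  NZCV=1000
4: · SUBPL
5: ✓ SUBMI  r1←0x6e
6: ✓ CMP  NZCV=1000
7: · ADDHI
8: · MOVHI
9: · SUBGE

VAL = 0x6e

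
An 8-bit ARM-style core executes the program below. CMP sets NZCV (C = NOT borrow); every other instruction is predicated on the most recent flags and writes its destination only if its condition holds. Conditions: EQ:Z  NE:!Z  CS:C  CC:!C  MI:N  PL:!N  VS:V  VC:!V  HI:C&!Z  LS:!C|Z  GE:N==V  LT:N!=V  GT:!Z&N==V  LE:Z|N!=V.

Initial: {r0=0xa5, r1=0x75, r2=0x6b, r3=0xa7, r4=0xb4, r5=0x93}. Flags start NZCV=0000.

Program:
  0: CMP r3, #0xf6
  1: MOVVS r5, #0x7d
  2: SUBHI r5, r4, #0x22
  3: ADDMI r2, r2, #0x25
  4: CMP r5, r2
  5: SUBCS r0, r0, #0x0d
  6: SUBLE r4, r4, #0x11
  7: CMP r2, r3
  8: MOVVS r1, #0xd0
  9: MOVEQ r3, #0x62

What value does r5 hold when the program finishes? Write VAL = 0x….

VAL = 0x93

[0] flags=1000 → (cmp)
[1] flags=1000 VS?F → skip
[2] flags=1000 HI?F → skip
[3] flags=1000 MI?T → r2=0x90
[4] flags=0010 → (cmp)
[5] flags=0010 CS?T → r0=0x98
[6] flags=0010 LE?F → skip
[7] flags=1000 → (cmp)
[8] flags=1000 VS?F → skip
[9] flags=1000 EQ?F → skip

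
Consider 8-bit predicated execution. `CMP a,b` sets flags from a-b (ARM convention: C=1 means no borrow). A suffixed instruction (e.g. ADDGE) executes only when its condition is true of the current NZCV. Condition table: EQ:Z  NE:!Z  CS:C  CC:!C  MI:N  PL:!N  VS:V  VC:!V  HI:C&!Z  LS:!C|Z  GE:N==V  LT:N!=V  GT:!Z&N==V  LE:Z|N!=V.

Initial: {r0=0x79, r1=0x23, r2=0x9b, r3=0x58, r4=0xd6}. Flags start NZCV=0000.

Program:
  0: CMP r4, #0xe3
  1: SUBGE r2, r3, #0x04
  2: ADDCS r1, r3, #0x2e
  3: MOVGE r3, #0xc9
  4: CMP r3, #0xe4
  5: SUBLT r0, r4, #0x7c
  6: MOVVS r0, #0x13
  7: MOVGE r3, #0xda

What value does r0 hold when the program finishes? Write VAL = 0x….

VAL = 0x79

0: ✓ CMP  NZCV=1000
1: · SUBGE
2: · ADDCS
3: · MOVGE
4: ✓ CMP  NZCV=0000
5: · SUBLT
6: · MOVVS
7: ✓ MOVGE  r3←0xda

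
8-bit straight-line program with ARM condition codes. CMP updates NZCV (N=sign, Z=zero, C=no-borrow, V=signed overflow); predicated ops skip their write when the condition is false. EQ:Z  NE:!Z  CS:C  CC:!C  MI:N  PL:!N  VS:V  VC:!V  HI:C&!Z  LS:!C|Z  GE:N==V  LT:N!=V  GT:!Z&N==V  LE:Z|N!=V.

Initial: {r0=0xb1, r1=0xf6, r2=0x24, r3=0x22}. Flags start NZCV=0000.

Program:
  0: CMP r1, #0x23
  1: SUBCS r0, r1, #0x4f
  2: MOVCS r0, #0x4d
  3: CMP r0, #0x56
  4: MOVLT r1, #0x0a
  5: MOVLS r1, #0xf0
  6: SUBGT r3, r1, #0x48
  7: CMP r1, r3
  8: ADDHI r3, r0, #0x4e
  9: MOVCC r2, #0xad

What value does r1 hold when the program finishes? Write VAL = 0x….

VAL = 0xf0

[0] flags=1010 → (cmp)
[1] flags=1010 CS?T → r0=0xa7
[2] flags=1010 CS?T → r0=0x4d
[3] flags=1000 → (cmp)
[4] flags=1000 LT?T → r1=0x0a
[5] flags=1000 LS?T → r1=0xf0
[6] flags=1000 GT?F → skip
[7] flags=1010 → (cmp)
[8] flags=1010 HI?T → r3=0x9b
[9] flags=1010 CC?F → skip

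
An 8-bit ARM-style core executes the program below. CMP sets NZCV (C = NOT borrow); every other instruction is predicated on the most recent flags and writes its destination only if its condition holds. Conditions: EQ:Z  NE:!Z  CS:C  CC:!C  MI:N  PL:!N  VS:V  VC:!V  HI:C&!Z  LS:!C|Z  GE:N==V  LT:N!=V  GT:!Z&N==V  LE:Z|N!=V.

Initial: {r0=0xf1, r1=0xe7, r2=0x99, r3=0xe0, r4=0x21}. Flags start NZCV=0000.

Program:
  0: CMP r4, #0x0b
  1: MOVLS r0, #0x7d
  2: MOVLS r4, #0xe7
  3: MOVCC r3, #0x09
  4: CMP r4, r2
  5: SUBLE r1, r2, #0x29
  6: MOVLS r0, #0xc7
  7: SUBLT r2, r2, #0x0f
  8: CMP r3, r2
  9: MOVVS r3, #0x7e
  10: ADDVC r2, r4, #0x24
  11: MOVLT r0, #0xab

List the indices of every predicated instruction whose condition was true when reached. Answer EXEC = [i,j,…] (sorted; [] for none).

EXEC = [6,10]

[0] flags=0010 → (cmp)
[1] flags=0010 LS?F → skip
[2] flags=0010 LS?F → skip
[3] flags=0010 CC?F → skip
[4] flags=1001 → (cmp)
[5] flags=1001 LE?F → skip
[6] flags=1001 LS?T → r0=0xc7
[7] flags=1001 LT?F → skip
[8] flags=0010 → (cmp)
[9] flags=0010 VS?F → skip
[10] flags=0010 VC?T → r2=0x45
[11] flags=0010 LT?F → skip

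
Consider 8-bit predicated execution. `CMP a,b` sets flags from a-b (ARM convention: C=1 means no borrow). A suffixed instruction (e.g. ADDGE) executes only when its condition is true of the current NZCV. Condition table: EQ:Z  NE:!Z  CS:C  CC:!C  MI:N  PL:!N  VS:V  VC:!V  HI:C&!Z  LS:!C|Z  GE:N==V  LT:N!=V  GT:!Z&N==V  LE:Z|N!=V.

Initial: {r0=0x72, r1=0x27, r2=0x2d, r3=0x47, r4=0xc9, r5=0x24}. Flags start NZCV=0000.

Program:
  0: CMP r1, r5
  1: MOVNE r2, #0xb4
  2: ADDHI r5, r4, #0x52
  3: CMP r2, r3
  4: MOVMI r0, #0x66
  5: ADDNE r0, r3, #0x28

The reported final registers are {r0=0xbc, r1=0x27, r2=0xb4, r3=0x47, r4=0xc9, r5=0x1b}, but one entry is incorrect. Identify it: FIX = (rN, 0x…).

0: ✓ CMP  NZCV=0010
1: ✓ MOVNE  r2←0xb4
2: ✓ ADDHI  r5←0x1b
3: ✓ CMP  NZCV=0011
4: · MOVMI
5: ✓ ADDNE  r0←0x6f

FIX = (r0, 0x6f)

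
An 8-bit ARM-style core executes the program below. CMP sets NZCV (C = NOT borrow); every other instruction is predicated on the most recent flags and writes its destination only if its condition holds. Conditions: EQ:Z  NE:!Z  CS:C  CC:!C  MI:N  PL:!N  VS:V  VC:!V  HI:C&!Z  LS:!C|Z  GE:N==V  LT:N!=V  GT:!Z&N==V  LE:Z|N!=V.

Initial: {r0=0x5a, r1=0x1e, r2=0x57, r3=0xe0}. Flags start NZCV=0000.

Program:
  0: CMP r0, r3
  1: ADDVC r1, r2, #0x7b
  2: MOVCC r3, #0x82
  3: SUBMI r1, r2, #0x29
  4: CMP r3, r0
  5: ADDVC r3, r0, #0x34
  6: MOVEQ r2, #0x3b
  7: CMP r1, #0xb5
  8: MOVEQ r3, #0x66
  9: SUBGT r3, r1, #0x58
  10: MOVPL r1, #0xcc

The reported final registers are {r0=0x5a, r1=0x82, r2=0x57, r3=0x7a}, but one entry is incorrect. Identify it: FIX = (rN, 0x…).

0: ✓ CMP  NZCV=0000
1: ✓ ADDVC  r1←0xd2
2: ✓ MOVCC  r3←0x82
3: · SUBMI
4: ✓ CMP  NZCV=0011
5: · ADDVC
6: · MOVEQ
7: ✓ CMP  NZCV=0010
8: · MOVEQ
9: ✓ SUBGT  r3←0x7a
10: ✓ MOVPL  r1←0xcc

FIX = (r1, 0xcc)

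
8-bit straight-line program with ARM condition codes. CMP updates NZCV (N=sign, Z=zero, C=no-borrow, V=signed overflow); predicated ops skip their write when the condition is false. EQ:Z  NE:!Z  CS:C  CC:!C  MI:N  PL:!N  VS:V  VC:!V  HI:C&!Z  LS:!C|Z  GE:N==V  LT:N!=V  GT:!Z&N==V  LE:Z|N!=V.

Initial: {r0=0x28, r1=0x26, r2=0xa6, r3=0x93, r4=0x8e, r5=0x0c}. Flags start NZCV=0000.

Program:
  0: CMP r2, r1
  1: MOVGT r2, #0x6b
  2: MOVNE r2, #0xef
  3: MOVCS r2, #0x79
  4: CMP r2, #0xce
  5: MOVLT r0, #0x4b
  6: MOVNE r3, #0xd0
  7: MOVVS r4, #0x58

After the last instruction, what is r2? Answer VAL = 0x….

0: ✓ CMP  NZCV=1010
1: · MOVGT
2: ✓ MOVNE  r2←0xef
3: ✓ MOVCS  r2←0x79
4: ✓ CMP  NZCV=1001
5: · MOVLT
6: ✓ MOVNE  r3←0xd0
7: ✓ MOVVS  r4←0x58

VAL = 0x79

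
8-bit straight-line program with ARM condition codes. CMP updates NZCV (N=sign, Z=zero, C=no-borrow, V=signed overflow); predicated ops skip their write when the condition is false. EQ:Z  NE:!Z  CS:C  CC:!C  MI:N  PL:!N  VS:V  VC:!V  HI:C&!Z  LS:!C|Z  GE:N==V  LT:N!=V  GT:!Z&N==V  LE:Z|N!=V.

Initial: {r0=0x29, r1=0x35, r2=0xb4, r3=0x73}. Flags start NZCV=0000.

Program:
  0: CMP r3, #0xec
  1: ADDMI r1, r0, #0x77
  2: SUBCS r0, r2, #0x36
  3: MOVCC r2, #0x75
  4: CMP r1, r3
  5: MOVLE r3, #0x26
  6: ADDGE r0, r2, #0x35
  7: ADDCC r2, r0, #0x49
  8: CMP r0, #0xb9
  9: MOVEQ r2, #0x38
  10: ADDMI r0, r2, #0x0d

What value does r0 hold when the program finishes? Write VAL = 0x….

[0] flags=1001 → (cmp)
[1] flags=1001 MI?T → r1=0xa0
[2] flags=1001 CS?F → skip
[3] flags=1001 CC?T → r2=0x75
[4] flags=0011 → (cmp)
[5] flags=0011 LE?T → r3=0x26
[6] flags=0011 GE?F → skip
[7] flags=0011 CC?F → skip
[8] flags=0000 → (cmp)
[9] flags=0000 EQ?F → skip
[10] flags=0000 MI?F → skip

VAL = 0x29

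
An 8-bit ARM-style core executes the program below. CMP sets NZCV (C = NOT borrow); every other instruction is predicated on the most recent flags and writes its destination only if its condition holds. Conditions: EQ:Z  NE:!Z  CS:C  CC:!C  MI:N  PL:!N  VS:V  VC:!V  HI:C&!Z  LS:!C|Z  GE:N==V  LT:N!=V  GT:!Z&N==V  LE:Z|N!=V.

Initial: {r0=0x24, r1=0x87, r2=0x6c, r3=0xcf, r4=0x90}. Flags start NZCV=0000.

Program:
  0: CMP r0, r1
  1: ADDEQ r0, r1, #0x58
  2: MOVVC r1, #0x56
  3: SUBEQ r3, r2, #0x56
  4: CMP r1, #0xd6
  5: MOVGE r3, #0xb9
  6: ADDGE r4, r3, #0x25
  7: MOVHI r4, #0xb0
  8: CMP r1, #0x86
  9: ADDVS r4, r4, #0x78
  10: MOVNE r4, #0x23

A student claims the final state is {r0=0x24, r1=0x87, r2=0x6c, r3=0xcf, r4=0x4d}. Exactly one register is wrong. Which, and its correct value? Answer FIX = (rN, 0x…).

[0] flags=1001 → (cmp)
[1] flags=1001 EQ?F → skip
[2] flags=1001 VC?F → skip
[3] flags=1001 EQ?F → skip
[4] flags=1000 → (cmp)
[5] flags=1000 GE?F → skip
[6] flags=1000 GE?F → skip
[7] flags=1000 HI?F → skip
[8] flags=0010 → (cmp)
[9] flags=0010 VS?F → skip
[10] flags=0010 NE?T → r4=0x23

FIX = (r4, 0x23)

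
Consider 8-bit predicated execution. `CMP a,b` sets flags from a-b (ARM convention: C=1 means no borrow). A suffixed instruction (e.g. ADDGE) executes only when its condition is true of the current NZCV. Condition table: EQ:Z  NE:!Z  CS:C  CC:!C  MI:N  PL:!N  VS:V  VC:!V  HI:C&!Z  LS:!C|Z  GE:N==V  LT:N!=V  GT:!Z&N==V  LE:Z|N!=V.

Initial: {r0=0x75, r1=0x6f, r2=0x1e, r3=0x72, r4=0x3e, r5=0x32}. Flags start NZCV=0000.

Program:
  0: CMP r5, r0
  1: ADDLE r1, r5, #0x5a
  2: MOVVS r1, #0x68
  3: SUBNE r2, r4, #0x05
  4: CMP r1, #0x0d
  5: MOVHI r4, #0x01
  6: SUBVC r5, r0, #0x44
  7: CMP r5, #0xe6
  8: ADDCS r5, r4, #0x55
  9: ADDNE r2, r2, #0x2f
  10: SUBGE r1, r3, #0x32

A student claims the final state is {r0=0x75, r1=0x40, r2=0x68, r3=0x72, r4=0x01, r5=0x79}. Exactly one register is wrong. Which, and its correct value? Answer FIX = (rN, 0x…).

0: ✓ CMP  NZCV=1000
1: ✓ ADDLE  r1←0x8c
2: · MOVVS
3: ✓ SUBNE  r2←0x39
4: ✓ CMP  NZCV=0011
5: ✓ MOVHI  r4←0x01
6: · SUBVC
7: ✓ CMP  NZCV=0000
8: · ADDCS
9: ✓ ADDNE  r2←0x68
10: ✓ SUBGE  r1←0x40

FIX = (r5, 0x32)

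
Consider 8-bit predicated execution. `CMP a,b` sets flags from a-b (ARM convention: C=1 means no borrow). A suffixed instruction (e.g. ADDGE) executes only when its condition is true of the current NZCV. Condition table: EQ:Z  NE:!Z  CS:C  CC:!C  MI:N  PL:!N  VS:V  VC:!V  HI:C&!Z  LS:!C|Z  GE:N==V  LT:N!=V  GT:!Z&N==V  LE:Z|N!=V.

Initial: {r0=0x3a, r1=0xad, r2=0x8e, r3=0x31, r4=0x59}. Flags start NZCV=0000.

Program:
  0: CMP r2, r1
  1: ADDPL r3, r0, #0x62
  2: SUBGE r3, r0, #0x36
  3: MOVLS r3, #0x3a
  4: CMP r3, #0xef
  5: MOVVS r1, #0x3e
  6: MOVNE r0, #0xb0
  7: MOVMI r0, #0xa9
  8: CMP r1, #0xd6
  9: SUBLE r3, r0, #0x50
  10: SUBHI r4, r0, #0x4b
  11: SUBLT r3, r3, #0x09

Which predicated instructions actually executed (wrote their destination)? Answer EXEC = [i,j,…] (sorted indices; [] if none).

[0] flags=1000 → (cmp)
[1] flags=1000 PL?F → skip
[2] flags=1000 GE?F → skip
[3] flags=1000 LS?T → r3=0x3a
[4] flags=0000 → (cmp)
[5] flags=0000 VS?F → skip
[6] flags=0000 NE?T → r0=0xb0
[7] flags=0000 MI?F → skip
[8] flags=1000 → (cmp)
[9] flags=1000 LE?T → r3=0x60
[10] flags=1000 HI?F → skip
[11] flags=1000 LT?T → r3=0x57

EXEC = [3,6,9,11]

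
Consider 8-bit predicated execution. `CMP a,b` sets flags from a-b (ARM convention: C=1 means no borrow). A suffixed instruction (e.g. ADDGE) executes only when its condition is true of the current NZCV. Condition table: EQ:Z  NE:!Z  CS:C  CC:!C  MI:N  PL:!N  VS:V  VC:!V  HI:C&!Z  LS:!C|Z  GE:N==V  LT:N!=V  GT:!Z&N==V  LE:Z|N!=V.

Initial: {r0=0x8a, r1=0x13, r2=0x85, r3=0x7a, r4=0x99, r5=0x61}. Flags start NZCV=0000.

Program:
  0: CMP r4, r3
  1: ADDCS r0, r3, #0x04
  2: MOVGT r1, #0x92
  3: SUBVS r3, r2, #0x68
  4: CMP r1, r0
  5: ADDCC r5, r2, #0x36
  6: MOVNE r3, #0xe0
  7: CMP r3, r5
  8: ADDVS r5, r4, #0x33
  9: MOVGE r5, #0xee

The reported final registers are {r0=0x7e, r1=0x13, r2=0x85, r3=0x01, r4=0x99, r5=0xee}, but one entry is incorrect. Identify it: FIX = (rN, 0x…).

0: ✓ CMP  NZCV=0011
1: ✓ ADDCS  r0←0x7e
2: · MOVGT
3: ✓ SUBVS  r3←0x1d
4: ✓ CMP  NZCV=1000
5: ✓ ADDCC  r5←0xbb
6: ✓ MOVNE  r3←0xe0
7: ✓ CMP  NZCV=0010
8: · ADDVS
9: ✓ MOVGE  r5←0xee

FIX = (r3, 0xe0)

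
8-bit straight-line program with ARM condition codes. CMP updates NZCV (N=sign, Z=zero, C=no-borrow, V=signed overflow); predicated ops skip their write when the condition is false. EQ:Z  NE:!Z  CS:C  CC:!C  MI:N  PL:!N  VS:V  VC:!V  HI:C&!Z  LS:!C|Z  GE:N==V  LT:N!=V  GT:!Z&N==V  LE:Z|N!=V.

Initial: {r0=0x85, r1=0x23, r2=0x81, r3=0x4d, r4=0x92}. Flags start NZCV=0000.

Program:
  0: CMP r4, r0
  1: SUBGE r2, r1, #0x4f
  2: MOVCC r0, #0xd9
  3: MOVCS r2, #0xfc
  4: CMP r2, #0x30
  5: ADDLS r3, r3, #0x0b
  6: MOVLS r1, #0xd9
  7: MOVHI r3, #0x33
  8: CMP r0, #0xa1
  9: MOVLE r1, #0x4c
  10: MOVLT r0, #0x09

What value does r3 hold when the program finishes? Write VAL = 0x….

VAL = 0x33

[0] flags=0010 → (cmp)
[1] flags=0010 GE?T → r2=0xd4
[2] flags=0010 CC?F → skip
[3] flags=0010 CS?T → r2=0xfc
[4] flags=1010 → (cmp)
[5] flags=1010 LS?F → skip
[6] flags=1010 LS?F → skip
[7] flags=1010 HI?T → r3=0x33
[8] flags=1000 → (cmp)
[9] flags=1000 LE?T → r1=0x4c
[10] flags=1000 LT?T → r0=0x09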